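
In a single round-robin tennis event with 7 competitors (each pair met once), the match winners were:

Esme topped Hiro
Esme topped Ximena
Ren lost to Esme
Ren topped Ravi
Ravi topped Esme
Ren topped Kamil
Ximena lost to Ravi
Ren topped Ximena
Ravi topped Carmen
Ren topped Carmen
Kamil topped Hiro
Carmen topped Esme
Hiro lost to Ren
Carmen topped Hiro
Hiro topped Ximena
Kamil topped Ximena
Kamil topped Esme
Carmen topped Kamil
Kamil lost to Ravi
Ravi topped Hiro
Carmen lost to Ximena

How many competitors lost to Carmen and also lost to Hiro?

Carmen beat: Kamil, Esme, Hiro.
Hiro beat: Ximena.
No one was beaten by both.

0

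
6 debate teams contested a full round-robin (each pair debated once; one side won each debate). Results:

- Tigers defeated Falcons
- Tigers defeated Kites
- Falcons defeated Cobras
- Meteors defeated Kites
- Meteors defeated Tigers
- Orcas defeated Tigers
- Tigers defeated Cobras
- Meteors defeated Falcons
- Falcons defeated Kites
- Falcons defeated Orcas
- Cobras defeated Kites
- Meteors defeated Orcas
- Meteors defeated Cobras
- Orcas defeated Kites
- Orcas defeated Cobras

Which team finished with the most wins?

Win totals: Meteors 5, Tigers 3, Kites 0, Orcas 3, Falcons 3, Cobras 1.
Meteors leads with 5 wins (next highest: 3).

Meteors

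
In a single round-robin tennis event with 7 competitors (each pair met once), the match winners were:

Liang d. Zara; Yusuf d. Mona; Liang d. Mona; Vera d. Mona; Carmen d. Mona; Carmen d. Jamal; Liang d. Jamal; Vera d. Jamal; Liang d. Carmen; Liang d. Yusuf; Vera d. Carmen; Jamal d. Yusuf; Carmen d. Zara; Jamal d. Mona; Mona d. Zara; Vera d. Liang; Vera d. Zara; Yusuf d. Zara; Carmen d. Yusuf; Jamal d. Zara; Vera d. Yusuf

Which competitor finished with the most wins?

Win totals: Vera 6, Carmen 4, Zara 0, Jamal 3, Liang 5, Yusuf 2, Mona 1.
Vera leads with 6 wins (next highest: 5).

Vera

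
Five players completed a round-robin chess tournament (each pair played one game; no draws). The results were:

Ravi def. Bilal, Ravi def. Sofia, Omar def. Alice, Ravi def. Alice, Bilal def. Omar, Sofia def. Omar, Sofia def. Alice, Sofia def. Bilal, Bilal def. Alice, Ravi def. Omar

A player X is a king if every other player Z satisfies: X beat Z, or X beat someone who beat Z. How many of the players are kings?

1

Sofia cannot reach Ravi in two steps.
Bilal cannot reach Sofia, Ravi in two steps.
Omar cannot reach Sofia, Bilal, Ravi in two steps.
Alice cannot reach Sofia, Bilal, Omar, Ravi in two steps.
Ravi reaches everyone (king).
Kings: Ravi — 1.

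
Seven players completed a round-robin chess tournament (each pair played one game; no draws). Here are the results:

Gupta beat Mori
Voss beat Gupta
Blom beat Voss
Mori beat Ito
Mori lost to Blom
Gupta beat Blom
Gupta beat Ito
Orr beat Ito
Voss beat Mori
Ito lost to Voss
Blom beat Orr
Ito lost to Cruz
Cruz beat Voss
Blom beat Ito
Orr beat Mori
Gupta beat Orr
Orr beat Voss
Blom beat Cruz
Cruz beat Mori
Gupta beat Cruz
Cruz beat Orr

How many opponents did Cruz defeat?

4

Cruz's results: beat Ito, Mori, Voss, Orr; lost to Blom, Gupta.
That is 4 wins.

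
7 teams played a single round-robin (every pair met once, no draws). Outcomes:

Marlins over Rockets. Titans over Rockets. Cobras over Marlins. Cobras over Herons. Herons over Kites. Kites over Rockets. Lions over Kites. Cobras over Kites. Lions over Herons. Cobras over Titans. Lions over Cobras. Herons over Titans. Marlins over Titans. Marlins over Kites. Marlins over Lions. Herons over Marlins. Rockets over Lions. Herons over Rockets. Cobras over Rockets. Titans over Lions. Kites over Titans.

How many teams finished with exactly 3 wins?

1

Win totals: Rockets 1, Herons 4, Lions 3, Cobras 5, Kites 2, Marlins 4, Titans 2.
Exactly 3: Lions — 1 team.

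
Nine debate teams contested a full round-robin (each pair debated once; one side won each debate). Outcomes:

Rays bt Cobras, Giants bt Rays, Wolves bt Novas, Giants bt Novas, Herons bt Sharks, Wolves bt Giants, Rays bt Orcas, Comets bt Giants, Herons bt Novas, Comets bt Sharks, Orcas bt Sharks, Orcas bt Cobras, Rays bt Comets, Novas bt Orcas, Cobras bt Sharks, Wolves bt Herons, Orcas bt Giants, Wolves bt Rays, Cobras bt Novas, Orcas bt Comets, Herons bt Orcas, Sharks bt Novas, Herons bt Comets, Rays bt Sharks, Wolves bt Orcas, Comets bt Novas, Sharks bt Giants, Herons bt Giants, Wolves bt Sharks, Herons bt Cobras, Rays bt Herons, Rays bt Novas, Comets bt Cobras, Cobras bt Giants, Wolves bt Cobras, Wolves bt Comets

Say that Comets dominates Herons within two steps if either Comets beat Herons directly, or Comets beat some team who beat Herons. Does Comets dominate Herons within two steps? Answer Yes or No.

No

Comets did not beat Herons directly.
Comets beat Cobras, Sharks, Novas, Giants, but each of them lost to Herons. No two-step path.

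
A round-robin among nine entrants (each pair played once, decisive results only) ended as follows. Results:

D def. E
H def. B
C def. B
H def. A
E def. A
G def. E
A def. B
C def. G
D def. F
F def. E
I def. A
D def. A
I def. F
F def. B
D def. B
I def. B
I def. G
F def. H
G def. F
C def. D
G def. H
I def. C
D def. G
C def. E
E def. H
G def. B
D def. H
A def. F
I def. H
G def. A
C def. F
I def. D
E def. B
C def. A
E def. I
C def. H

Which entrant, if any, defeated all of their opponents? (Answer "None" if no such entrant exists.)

None

Highest win total is I with 7 (out of 8 possible).
I lost to E, so no entrant went undefeated.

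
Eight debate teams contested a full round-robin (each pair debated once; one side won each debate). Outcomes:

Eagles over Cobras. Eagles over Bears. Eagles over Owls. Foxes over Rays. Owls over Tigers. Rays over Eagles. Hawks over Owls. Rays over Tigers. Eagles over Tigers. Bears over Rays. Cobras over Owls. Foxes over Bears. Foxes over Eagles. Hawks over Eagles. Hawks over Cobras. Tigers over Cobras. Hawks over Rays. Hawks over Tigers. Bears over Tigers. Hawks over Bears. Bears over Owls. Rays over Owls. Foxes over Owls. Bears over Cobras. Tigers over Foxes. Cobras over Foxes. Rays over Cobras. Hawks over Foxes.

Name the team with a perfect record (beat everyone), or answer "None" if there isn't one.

Hawks

Hawks has 7 wins out of 7 opponents — a perfect record.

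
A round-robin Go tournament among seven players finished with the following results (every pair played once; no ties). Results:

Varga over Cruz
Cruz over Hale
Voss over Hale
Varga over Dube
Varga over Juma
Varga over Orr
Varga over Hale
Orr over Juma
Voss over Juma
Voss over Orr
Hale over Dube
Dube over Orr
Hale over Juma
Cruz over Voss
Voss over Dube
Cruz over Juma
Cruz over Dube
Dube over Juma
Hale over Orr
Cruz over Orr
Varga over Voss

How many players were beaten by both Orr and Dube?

Orr beat: Juma.
Dube beat: Orr, Juma.
Both beat: Juma — 1.

1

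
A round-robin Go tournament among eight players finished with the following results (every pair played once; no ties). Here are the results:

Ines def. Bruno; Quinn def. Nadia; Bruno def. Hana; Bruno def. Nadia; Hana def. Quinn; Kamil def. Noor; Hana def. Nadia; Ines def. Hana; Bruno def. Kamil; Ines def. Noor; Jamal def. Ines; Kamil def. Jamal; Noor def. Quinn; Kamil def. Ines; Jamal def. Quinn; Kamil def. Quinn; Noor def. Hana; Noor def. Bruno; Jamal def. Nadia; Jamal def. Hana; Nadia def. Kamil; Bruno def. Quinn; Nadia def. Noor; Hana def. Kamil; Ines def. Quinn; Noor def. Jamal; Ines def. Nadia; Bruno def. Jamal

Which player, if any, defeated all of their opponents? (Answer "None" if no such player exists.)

Highest win total is Ines with 5 (out of 7 possible).
Ines lost to Kamil, Jamal, so no player went undefeated.

None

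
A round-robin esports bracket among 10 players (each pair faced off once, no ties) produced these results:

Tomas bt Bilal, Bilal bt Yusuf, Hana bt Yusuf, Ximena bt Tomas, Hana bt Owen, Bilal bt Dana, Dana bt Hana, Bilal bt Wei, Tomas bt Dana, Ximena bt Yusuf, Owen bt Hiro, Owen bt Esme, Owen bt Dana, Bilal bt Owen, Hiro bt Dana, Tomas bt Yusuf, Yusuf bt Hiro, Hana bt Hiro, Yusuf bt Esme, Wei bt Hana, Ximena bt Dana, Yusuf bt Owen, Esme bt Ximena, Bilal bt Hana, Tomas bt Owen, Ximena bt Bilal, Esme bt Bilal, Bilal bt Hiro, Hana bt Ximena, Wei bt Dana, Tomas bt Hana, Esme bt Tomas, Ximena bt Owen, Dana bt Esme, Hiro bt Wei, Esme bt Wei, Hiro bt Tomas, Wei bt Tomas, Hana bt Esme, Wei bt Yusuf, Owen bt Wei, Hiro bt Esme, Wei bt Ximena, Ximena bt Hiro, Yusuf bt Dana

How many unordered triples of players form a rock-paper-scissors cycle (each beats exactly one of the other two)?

Win totals: Dana 2, Esme 4, Yusuf 4, Ximena 6, Hana 5, Tomas 5, Bilal 6, Hiro 4, Owen 4, Wei 5.
A player with w wins dominates both others in C(w,2) triples; summing gives 1 + 6 + 6 + 15 + 10 + 10 + 15 + 6 + 6 + 10 = 85 transitive triples.
Total triples C(10,3) = 120, so cyclic triples = 120 − 85 = 35.

35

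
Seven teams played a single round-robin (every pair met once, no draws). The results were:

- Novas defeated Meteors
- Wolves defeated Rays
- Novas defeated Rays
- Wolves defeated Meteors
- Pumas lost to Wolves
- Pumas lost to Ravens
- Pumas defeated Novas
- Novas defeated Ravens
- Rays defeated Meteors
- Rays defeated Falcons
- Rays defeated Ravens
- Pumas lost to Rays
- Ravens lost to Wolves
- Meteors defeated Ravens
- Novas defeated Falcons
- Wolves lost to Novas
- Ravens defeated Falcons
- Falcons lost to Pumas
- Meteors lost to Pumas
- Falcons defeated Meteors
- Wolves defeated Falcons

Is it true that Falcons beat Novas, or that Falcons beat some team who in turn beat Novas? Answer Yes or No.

Falcons did not beat Novas directly.
Falcons beat Meteors, but each of them lost to Novas. No two-step path.

No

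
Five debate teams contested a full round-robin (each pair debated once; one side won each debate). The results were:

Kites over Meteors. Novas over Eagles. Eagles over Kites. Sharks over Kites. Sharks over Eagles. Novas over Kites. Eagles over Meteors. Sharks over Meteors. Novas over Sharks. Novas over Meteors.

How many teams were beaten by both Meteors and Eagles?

Meteors beat: no one.
Eagles beat: Kites, Meteors.
No one was beaten by both.

0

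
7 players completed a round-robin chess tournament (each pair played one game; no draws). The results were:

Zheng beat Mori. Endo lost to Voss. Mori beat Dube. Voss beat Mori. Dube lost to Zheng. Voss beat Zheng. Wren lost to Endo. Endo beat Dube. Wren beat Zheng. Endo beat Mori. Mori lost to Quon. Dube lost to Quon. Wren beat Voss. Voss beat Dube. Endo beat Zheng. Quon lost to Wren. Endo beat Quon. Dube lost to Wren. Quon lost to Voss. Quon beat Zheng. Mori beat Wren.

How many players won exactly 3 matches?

Win totals: Quon 3, Zheng 2, Dube 0, Endo 5, Voss 5, Mori 2, Wren 4.
Exactly 3: Quon — 1 player.

1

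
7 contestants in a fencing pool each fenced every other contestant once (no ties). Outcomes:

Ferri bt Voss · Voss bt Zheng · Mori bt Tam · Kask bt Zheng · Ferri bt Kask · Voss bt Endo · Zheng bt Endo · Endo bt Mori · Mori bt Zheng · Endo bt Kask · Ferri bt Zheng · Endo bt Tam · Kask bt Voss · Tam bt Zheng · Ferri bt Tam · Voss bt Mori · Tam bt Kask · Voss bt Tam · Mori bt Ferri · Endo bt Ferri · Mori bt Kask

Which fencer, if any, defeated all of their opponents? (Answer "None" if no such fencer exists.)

None

Highest win total is Voss with 4 (out of 6 possible).
Voss lost to Kask, Ferri, so no fencer went undefeated.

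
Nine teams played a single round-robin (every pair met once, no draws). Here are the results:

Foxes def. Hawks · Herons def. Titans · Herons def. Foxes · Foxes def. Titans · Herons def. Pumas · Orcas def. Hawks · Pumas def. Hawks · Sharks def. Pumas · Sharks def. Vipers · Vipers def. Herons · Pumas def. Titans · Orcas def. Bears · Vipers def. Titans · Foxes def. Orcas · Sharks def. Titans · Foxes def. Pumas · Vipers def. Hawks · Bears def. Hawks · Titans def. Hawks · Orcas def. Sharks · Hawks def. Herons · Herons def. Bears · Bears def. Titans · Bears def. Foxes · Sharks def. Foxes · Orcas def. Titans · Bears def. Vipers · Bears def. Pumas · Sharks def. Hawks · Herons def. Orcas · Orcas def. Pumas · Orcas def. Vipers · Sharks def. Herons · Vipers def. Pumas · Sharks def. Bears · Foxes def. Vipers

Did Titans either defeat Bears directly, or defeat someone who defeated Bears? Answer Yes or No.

No

Titans did not beat Bears directly.
Titans beat Hawks, but each of them lost to Bears. No two-step path.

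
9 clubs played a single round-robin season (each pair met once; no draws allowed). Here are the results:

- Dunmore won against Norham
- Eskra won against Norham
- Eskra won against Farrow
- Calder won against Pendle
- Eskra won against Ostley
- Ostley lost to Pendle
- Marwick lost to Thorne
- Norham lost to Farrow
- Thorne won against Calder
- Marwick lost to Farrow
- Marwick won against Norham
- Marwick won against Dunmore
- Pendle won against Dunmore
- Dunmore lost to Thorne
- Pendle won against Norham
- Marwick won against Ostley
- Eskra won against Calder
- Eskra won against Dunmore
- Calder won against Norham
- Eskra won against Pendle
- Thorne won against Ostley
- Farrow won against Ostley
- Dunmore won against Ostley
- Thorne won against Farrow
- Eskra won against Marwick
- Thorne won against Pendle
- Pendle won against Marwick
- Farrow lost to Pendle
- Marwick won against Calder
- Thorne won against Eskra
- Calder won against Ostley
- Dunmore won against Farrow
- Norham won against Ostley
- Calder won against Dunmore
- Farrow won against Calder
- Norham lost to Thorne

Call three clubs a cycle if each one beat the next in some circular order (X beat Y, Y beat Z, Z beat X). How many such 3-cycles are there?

4

Win totals: Dunmore 3, Farrow 4, Calder 4, Marwick 4, Norham 1, Thorne 8, Eskra 7, Ostley 0, Pendle 5.
A club with w wins dominates both others in C(w,2) triples; summing gives 3 + 6 + 6 + 6 + 0 + 28 + 21 + 0 + 10 = 80 transitive triples.
Total triples C(9,3) = 84, so cyclic triples = 84 − 80 = 4.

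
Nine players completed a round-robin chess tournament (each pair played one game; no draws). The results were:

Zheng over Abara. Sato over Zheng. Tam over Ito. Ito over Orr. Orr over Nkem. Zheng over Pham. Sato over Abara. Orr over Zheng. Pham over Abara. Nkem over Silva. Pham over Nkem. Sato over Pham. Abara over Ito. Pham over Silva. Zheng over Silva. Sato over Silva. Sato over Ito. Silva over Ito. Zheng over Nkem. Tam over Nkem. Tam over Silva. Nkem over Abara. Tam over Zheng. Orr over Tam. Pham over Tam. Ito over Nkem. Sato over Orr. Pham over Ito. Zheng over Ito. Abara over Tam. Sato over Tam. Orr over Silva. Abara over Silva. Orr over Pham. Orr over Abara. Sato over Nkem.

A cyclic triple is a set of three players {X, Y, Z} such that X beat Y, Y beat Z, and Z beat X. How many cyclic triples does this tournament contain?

Win totals: Sato 8, Zheng 5, Ito 2, Nkem 2, Pham 5, Silva 1, Orr 6, Tam 4, Abara 3.
A player with w wins dominates both others in C(w,2) triples; summing gives 28 + 10 + 1 + 1 + 10 + 0 + 15 + 6 + 3 = 74 transitive triples.
Total triples C(9,3) = 84, so cyclic triples = 84 − 74 = 10.

10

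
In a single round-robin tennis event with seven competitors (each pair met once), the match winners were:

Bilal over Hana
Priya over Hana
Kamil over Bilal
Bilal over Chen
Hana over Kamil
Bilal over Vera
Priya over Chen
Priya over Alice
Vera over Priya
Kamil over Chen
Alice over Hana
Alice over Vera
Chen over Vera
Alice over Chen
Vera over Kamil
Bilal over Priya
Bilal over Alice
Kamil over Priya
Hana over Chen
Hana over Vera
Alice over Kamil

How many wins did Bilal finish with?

Bilal's results: beat Vera, Priya, Chen, Alice, Hana; lost to Kamil.
That is 5 wins.

5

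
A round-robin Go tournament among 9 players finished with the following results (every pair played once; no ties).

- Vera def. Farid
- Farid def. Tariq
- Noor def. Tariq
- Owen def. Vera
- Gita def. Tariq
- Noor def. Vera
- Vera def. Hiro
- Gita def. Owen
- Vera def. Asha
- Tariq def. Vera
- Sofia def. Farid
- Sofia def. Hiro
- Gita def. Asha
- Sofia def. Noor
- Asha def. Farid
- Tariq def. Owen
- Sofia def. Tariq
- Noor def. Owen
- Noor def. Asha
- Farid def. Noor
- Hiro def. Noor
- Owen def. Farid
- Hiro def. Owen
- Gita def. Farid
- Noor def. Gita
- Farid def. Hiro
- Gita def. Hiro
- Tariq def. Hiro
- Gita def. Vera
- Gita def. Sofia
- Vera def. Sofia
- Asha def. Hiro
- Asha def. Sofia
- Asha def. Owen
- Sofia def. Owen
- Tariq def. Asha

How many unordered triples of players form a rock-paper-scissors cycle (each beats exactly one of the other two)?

20

Win totals: Noor 5, Asha 4, Farid 3, Tariq 4, Hiro 2, Vera 4, Owen 2, Sofia 5, Gita 7.
A player with w wins dominates both others in C(w,2) triples; summing gives 10 + 6 + 3 + 6 + 1 + 6 + 1 + 10 + 21 = 64 transitive triples.
Total triples C(9,3) = 84, so cyclic triples = 84 − 64 = 20.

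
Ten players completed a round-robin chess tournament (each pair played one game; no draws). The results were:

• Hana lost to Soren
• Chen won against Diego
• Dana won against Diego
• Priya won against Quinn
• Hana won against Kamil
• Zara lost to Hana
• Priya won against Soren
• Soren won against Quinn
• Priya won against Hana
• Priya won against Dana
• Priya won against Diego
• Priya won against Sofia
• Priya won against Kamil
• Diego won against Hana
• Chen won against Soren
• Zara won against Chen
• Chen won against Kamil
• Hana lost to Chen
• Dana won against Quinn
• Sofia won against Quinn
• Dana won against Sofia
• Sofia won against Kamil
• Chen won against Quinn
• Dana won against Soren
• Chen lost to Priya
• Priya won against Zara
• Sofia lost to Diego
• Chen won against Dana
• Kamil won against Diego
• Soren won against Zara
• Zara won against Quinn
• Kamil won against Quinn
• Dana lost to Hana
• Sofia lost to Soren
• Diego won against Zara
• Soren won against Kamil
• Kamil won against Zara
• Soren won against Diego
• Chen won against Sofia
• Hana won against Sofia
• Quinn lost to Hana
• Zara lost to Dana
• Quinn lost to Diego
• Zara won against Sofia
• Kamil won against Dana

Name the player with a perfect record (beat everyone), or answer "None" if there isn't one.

Priya has 9 wins out of 9 opponents — a perfect record.

Priya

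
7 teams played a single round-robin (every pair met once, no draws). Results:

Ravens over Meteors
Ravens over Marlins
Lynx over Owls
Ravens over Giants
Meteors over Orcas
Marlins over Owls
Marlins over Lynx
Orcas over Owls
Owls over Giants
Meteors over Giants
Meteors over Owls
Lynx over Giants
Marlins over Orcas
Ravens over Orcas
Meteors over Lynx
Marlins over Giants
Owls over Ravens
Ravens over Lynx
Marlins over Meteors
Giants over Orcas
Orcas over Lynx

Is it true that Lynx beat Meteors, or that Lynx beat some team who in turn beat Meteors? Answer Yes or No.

Lynx did not beat Meteors directly.
Lynx beat Owls, Giants, but each of them lost to Meteors. No two-step path.

No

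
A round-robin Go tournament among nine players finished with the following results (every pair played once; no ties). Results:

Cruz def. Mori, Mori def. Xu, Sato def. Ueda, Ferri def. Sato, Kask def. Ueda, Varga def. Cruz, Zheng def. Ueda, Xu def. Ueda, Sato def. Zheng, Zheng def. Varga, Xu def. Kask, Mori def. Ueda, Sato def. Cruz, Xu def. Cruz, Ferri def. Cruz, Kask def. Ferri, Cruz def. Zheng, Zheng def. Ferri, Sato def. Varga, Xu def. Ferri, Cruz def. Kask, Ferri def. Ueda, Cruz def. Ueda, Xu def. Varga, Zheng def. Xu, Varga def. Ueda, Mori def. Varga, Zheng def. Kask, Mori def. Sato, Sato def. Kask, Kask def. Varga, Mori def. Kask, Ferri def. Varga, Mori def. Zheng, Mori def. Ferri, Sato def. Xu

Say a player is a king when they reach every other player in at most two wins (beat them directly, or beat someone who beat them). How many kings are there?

5

Cruz reaches everyone (king).
Mori reaches everyone (king).
Ueda cannot reach Cruz, Mori, Xu, Sato, Zheng, Ferri, Kask, Varga in two steps.
Xu reaches everyone (king).
Sato reaches everyone (king).
Zheng cannot reach Mori in two steps.
Ferri reaches everyone (king).
Kask cannot reach Mori, Xu, Zheng in two steps.
Varga cannot reach Xu, Sato, Ferri in two steps.
Kings: Cruz, Mori, Xu, Sato, Ferri — 5.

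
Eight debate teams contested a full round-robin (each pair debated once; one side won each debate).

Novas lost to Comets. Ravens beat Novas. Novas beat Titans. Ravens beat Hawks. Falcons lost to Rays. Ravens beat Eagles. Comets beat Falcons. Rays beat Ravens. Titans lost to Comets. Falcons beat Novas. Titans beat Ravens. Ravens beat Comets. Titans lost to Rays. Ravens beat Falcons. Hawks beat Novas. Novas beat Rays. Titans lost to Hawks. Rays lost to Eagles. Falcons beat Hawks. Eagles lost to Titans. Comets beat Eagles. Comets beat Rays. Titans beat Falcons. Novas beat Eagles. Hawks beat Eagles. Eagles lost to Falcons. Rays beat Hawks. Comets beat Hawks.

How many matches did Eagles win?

1

Eagles' results: beat Rays; lost to Comets, Hawks, Novas, Titans, Falcons, Ravens.
That is 1 win.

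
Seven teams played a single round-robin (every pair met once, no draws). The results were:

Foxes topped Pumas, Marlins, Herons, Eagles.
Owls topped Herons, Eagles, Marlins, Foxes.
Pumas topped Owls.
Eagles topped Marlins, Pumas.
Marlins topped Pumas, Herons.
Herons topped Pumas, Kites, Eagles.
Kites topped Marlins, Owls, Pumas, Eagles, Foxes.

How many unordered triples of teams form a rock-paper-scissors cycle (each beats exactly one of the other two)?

Win totals: Herons 3, Pumas 1, Owls 4, Kites 5, Eagles 2, Marlins 2, Foxes 4.
A team with w wins dominates both others in C(w,2) triples; summing gives 3 + 0 + 6 + 10 + 1 + 1 + 6 = 27 transitive triples.
Total triples C(7,3) = 35, so cyclic triples = 35 − 27 = 8.

8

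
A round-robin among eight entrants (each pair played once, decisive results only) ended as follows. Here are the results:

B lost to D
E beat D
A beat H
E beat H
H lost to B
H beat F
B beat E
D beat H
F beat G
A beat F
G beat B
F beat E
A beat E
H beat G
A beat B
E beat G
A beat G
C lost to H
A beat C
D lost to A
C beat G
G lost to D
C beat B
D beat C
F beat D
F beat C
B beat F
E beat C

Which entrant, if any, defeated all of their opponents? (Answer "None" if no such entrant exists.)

A has 7 wins out of 7 opponents — a perfect record.

A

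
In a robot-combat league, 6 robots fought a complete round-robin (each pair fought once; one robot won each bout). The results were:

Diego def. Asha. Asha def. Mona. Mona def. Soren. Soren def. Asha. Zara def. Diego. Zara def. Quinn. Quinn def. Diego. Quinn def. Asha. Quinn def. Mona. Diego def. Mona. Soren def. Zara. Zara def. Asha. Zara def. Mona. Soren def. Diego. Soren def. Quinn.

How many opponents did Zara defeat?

Zara's results: beat Mona, Quinn, Asha, Diego; lost to Soren.
That is 4 wins.

4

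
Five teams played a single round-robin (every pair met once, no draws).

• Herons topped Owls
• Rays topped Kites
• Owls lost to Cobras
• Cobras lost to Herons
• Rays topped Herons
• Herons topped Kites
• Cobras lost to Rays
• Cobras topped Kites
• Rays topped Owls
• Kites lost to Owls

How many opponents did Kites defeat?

0

Kites' results: beat no one; lost to Cobras, Herons, Rays, Owls.
That is 0 wins.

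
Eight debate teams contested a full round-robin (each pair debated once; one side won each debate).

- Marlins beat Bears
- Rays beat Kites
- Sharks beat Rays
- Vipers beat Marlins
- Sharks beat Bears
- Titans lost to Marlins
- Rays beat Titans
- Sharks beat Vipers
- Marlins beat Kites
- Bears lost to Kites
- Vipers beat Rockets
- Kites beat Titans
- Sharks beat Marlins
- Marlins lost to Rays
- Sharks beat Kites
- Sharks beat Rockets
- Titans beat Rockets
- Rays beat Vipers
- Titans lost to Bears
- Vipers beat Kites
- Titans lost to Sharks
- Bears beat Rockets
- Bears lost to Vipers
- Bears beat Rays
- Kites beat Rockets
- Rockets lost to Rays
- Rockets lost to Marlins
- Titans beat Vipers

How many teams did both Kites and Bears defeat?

2

Kites beat: Titans, Bears, Rockets.
Bears beat: Titans, Rockets, Rays.
Both beat: Titans, Rockets — 2.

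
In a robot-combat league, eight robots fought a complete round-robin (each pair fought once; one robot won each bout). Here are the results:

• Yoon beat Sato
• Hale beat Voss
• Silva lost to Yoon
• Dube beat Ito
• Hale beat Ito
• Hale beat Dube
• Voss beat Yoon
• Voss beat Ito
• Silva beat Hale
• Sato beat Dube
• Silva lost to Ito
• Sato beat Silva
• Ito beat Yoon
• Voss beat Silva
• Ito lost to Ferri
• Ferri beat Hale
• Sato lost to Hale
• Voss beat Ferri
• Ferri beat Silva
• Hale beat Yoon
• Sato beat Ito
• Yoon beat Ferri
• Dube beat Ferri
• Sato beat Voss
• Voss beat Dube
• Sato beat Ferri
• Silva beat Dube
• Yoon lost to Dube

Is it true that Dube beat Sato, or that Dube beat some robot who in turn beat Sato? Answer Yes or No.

Dube did not beat Sato directly.
Dube beat Yoon, Ferri, Ito. Of those, Yoon beat Sato.

Yes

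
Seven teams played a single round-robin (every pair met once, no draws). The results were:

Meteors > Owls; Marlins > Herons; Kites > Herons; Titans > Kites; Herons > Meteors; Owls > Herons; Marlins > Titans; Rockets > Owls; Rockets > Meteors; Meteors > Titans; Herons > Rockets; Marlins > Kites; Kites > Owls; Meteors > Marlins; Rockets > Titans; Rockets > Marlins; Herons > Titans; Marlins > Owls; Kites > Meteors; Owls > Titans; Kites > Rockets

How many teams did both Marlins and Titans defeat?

Marlins beat: Kites, Titans, Owls, Herons.
Titans beat: Kites.
Both beat: Kites — 1.

1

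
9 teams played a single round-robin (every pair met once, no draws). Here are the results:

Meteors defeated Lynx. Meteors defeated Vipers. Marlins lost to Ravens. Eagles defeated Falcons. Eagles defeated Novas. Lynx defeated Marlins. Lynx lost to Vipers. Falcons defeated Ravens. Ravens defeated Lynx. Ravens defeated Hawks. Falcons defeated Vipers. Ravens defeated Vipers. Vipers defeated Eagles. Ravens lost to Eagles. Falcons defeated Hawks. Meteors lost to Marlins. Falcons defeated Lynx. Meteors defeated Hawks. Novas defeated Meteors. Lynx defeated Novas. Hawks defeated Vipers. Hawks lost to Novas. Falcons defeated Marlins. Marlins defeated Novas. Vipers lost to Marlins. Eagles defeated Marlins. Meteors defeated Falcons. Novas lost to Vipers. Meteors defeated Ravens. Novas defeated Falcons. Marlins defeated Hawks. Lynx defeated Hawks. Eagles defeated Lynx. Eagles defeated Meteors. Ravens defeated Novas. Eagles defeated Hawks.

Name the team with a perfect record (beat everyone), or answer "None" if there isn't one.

Highest win total is Eagles with 7 (out of 8 possible).
Eagles lost to Vipers, so no team went undefeated.

None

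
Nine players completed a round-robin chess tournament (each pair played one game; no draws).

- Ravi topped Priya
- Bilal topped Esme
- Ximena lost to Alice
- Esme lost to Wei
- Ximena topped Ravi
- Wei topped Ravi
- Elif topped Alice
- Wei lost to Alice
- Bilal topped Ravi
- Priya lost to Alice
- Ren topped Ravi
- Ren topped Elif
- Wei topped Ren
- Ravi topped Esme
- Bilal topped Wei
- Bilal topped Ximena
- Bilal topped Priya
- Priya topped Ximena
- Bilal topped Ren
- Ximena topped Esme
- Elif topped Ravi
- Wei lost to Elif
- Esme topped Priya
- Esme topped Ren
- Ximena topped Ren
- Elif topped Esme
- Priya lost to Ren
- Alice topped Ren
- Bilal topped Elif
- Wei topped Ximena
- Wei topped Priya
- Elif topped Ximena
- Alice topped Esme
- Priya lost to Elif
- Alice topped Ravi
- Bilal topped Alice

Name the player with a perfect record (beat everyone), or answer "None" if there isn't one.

Bilal has 8 wins out of 8 opponents — a perfect record.

Bilal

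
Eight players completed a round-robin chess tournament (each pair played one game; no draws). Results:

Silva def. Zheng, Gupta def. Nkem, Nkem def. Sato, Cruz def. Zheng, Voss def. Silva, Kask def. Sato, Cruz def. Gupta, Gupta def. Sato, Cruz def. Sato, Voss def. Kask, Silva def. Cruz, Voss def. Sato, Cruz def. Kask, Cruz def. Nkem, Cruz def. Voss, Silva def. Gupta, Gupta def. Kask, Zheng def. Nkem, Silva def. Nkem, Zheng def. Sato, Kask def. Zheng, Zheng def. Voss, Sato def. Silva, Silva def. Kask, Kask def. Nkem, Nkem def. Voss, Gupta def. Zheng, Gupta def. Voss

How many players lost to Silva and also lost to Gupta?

3

Silva beat: Kask, Nkem, Cruz, Zheng, Gupta.
Gupta beat: Sato, Kask, Nkem, Voss, Zheng.
Both beat: Kask, Nkem, Zheng — 3.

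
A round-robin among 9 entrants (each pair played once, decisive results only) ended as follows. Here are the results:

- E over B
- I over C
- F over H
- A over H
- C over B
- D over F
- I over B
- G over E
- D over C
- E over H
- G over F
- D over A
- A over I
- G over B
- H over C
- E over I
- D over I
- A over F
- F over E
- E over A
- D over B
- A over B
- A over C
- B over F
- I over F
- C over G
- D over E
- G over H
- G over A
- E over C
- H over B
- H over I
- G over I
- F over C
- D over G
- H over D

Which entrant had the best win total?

D

Win totals: A 5, B 1, C 2, D 7, E 5, F 3, G 6, H 4, I 3.
D leads with 7 wins (next highest: 6).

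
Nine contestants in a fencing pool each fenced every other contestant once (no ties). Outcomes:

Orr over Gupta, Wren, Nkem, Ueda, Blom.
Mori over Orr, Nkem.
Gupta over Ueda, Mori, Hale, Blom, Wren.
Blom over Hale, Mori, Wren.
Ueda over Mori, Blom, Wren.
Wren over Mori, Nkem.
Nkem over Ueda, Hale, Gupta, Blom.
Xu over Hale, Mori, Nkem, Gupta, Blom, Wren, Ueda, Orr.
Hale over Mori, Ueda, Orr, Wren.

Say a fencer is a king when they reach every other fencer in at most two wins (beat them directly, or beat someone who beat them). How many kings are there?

Blom cannot reach Xu, Gupta in two steps.
Nkem cannot reach Xu in two steps.
Ueda cannot reach Xu, Gupta in two steps.
Xu reaches everyone (king).
Orr cannot reach Xu in two steps.
Hale cannot reach Xu in two steps.
Mori cannot reach Xu in two steps.
Wren cannot reach Xu in two steps.
Gupta cannot reach Xu in two steps.
Kings: Xu — 1.

1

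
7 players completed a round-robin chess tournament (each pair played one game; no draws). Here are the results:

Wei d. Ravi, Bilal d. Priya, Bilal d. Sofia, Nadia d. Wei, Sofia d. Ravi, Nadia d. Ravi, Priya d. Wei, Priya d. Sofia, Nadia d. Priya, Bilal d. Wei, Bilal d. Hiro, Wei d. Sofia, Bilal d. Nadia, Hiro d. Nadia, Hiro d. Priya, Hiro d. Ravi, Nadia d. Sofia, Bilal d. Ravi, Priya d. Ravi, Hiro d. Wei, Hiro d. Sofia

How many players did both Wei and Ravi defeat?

0

Wei beat: Sofia, Ravi.
Ravi beat: no one.
No one was beaten by both.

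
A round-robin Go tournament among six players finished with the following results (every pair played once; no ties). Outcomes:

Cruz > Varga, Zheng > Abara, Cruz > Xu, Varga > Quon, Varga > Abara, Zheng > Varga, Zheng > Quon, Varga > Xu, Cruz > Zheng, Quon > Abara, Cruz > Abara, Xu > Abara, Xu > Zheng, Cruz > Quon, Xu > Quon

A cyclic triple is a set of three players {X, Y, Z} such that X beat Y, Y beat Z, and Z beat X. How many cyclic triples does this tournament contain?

1

Win totals: Abara 0, Xu 3, Cruz 5, Quon 1, Zheng 3, Varga 3.
A player with w wins dominates both others in C(w,2) triples; summing gives 0 + 3 + 10 + 0 + 3 + 3 = 19 transitive triples.
Total triples C(6,3) = 20, so cyclic triples = 20 − 19 = 1.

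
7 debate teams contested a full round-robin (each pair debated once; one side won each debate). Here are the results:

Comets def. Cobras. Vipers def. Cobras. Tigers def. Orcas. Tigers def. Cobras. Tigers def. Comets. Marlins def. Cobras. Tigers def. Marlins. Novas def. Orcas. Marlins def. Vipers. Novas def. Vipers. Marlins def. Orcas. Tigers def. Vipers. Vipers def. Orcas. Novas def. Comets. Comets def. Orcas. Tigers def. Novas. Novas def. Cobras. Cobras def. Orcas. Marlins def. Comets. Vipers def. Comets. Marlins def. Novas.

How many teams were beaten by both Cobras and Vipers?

Cobras beat: Orcas.
Vipers beat: Cobras, Comets, Orcas.
Both beat: Orcas — 1.

1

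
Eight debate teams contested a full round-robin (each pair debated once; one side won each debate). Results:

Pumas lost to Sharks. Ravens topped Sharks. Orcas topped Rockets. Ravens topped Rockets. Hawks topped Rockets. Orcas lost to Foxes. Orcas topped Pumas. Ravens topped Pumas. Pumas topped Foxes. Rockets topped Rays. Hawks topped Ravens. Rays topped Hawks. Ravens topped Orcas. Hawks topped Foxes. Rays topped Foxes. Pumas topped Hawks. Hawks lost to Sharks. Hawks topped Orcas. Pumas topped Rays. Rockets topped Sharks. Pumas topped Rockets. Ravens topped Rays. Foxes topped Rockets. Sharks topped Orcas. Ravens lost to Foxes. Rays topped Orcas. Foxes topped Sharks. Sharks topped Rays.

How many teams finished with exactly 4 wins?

Win totals: Rays 3, Orcas 2, Rockets 2, Pumas 4, Sharks 4, Hawks 4, Foxes 4, Ravens 5.
Exactly 4: Pumas, Sharks, Hawks, Foxes — 4 teams.

4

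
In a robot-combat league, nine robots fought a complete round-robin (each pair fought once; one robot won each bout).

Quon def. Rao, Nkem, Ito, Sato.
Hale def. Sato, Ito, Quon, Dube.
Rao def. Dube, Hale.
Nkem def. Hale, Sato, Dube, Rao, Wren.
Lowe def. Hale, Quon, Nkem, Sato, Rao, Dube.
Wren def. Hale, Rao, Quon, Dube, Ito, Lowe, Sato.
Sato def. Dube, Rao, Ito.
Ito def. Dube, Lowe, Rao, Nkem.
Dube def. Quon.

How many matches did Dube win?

1

Dube's results: beat Quon; lost to Rao, Sato, Nkem, Lowe, Hale, Wren, Ito.
That is 1 win.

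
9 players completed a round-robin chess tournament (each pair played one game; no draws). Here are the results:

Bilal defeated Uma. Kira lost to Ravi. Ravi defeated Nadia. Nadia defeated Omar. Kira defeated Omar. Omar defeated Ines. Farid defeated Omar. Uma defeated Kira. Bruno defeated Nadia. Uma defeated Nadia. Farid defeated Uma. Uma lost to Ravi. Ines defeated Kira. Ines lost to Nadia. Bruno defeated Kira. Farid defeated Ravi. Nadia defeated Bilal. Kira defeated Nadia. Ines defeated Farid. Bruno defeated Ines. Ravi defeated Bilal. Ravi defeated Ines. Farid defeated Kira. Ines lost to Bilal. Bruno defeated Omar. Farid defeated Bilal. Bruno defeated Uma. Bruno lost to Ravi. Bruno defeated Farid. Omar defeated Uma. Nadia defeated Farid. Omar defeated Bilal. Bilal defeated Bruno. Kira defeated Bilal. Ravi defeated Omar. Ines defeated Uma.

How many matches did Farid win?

Farid's results: beat Omar, Bilal, Ravi, Kira, Uma; lost to Nadia, Ines, Bruno.
That is 5 wins.

5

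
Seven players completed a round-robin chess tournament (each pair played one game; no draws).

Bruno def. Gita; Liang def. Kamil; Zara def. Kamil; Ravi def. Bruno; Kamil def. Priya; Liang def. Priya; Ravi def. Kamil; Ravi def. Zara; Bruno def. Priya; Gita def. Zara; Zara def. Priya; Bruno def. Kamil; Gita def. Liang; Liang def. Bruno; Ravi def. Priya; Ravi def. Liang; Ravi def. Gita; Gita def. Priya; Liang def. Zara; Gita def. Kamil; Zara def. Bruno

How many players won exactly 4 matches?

Win totals: Bruno 3, Ravi 6, Priya 0, Gita 4, Liang 4, Kamil 1, Zara 3.
Exactly 4: Gita, Liang — 2 players.

2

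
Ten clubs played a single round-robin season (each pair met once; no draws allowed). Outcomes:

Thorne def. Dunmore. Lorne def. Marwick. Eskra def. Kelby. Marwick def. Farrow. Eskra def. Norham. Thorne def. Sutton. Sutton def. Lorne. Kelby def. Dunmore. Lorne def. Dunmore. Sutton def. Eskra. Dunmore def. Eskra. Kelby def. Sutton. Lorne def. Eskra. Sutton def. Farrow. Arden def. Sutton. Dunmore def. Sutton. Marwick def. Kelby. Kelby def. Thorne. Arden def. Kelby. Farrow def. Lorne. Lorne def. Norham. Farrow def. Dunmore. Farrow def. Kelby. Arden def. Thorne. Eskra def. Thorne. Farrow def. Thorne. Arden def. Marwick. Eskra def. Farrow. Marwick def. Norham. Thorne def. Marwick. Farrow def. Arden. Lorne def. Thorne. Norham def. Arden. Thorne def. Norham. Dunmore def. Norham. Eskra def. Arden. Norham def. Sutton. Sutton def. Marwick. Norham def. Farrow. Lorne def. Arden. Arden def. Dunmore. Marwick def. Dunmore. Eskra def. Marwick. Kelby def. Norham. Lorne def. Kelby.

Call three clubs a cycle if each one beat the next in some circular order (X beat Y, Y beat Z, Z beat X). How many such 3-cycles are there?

Win totals: Thorne 4, Eskra 6, Norham 3, Kelby 4, Sutton 4, Arden 5, Dunmore 3, Lorne 7, Farrow 5, Marwick 4.
A club with w wins dominates both others in C(w,2) triples; summing gives 6 + 15 + 3 + 6 + 6 + 10 + 3 + 21 + 10 + 6 = 86 transitive triples.
Total triples C(10,3) = 120, so cyclic triples = 120 − 86 = 34.

34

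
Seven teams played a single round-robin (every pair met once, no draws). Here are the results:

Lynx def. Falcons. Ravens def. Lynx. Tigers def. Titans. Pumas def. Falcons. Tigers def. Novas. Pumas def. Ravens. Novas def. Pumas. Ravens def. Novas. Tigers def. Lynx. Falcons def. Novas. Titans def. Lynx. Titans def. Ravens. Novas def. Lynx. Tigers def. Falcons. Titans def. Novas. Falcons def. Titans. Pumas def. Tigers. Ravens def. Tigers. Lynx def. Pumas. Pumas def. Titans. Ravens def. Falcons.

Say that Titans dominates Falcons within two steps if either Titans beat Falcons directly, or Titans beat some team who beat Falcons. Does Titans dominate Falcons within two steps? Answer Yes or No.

Titans did not beat Falcons directly.
Titans beat Novas, Ravens, Lynx. Of those, Ravens beat Falcons.

Yes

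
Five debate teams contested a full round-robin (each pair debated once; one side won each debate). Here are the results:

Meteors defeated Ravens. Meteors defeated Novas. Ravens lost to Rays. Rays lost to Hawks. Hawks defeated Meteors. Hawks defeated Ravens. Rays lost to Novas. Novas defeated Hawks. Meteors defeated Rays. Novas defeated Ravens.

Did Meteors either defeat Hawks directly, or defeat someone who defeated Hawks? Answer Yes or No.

Yes

Meteors did not beat Hawks directly.
Meteors beat Rays, Novas, Ravens. Of those, Novas beat Hawks.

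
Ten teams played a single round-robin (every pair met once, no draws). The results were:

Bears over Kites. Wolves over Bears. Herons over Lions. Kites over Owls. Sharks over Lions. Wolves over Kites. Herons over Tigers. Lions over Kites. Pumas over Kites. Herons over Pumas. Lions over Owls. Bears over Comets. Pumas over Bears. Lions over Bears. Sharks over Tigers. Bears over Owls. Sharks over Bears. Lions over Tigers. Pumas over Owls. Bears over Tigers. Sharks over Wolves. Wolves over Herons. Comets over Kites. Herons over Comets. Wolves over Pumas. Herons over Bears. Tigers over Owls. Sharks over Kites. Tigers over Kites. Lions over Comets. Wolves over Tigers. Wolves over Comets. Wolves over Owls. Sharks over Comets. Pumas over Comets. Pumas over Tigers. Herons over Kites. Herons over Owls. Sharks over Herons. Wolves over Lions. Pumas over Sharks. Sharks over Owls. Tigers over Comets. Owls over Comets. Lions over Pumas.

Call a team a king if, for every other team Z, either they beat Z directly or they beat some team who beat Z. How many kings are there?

3

Pumas reaches everyone (king).
Sharks reaches everyone (king).
Bears cannot reach Pumas, Sharks, Herons, Lions, Wolves in two steps.
Kites cannot reach Pumas, Sharks, Bears, Herons, Lions, Wolves, Tigers in two steps.
Herons cannot reach Wolves in two steps.
Lions cannot reach Herons, Wolves in two steps.
Owls cannot reach Pumas, Sharks, Bears, Herons, Lions, Wolves, Tigers in two steps.
Wolves reaches everyone (king).
Tigers cannot reach Pumas, Sharks, Bears, Herons, Lions, Wolves in two steps.
Comets cannot reach Pumas, Sharks, Bears, Herons, Lions, Wolves, Tigers in two steps.
Kings: Pumas, Sharks, Wolves — 3.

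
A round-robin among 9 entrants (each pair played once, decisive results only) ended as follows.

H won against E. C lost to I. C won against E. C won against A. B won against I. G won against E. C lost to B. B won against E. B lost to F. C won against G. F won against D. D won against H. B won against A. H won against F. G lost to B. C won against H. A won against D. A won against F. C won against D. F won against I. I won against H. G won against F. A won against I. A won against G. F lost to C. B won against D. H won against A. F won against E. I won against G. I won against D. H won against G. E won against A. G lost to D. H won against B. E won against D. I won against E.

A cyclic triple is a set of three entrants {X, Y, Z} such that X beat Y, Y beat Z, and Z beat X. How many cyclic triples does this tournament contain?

19

Win totals: A 4, B 6, C 6, D 2, E 2, F 4, G 2, H 5, I 5.
An entrant with w wins dominates both others in C(w,2) triples; summing gives 6 + 15 + 15 + 1 + 1 + 6 + 1 + 10 + 10 = 65 transitive triples.
Total triples C(9,3) = 84, so cyclic triples = 84 − 65 = 19.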